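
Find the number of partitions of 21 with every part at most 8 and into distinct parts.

13

They are:
6 + 7 + 8
1 + 5 + 7 + 8
2 + 4 + 7 + 8
1 + 2 + 3 + 7 + 8
2 + 5 + 6 + 8
3 + 4 + 6 + 8
1 + 2 + 4 + 6 + 8
1 + 3 + 4 + 5 + 8
3 + 5 + 6 + 7
1 + 2 + 5 + 6 + 7
1 + 3 + 4 + 6 + 7
2 + 3 + 4 + 5 + 7
1 + 2 + 3 + 4 + 5 + 6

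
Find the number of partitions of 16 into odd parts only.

32

There are too many to list fully; the first 12 (by largest part) are:
15,1
13,3
13,1,1,1
11,5
11,3,1,1
11,1,1,1,1,1
9,7
9,5,1,1
9,3,3,1
9,3,1,1,1,1
9,1,1,1,1,1,1,1
7,7,1,1
…and 20 more, for 32 total.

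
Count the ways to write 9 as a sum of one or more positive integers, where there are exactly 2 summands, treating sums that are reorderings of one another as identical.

They are:
8,1
7,2
6,3
5,4

4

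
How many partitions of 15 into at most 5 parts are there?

Systematic enumeration (by largest part, then next-largest, …) yields 84.

84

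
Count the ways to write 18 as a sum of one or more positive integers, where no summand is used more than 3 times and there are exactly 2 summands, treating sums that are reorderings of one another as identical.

The partitions of 18 that satisfy the conditions:
17,1
16,2
15,3
14,4
13,5
12,6
11,7
10,8
9,9

9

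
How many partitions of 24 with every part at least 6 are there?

16

Listing the qualifying partitions of 24:
24
18, 6
17, 7
16, 8
15, 9
14, 10
13, 11
12, 12
12, 6, 6
11, 7, 6
10, 8, 6
10, 7, 7
9, 9, 6
9, 8, 7
8, 8, 8
6, 6, 6, 6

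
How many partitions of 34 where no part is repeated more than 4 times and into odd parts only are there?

218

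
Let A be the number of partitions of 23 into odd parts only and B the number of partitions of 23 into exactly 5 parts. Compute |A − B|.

Partitions of 23 into odd parts only: 104.
Partitions of 23 into exactly 5 parts: 141.
|104 − 141| = 37.

37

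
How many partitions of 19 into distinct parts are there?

A partial list (first 12 by largest part):
19
18 + 1
17 + 2
16 + 3
16 + 2 + 1
15 + 4
15 + 3 + 1
14 + 5
14 + 4 + 1
14 + 3 + 2
13 + 6
13 + 5 + 1
…and 42 more, for 54 total.

54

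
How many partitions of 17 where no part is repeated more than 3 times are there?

166

Systematic enumeration (by largest part, then next-largest, …) yields 166.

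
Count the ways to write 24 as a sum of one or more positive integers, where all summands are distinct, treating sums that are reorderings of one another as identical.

Direct enumeration gives 122 partitions.

122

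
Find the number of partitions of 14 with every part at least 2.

A partial list (first 12 by largest part):
14
12,2
11,3
10,4
10,2,2
9,5
9,3,2
8,6
8,4,2
8,3,3
8,2,2,2
7,7
…and 22 more, for 34 total.

34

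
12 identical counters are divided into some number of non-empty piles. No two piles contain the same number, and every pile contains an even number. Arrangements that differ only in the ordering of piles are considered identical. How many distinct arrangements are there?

4

Listing the qualifying partitions of 12:
12
10,2
8,4
6,4,2
Counting gives 4.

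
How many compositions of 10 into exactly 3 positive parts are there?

36

Place 2 bars in the 9 internal gaps of a row of 10 dots: C(9,2) = 36.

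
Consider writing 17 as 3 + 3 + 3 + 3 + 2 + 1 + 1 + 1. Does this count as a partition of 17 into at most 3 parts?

The parts sum to 17, and the condition 'there are at most 3 summands' is violated.

No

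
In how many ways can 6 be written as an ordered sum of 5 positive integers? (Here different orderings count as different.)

By stars and bars with positive parts, the count is C(5,4) = 5.

5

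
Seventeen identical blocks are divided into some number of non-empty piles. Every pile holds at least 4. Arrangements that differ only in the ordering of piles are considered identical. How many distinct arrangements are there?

12

Enumerating:
17
13, 4
12, 5
11, 6
10, 7
9, 8
9, 4, 4
8, 5, 4
7, 6, 4
7, 5, 5
6, 6, 5
5, 4, 4, 4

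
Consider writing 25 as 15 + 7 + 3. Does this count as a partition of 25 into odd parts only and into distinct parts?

Yes

The parts sum to 25, and the condition 'every summand is odd' holds; the condition 'all summands are distinct' holds.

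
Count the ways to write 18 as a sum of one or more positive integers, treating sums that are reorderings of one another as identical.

385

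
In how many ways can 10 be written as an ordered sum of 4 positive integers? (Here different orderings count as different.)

84

A composition of 10 into 4 positive parts is chosen by placing 3 dividers among the 9 gaps between 10 units: C(9,3) = 84.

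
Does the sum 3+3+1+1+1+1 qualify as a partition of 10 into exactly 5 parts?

No

The parts sum to 10, and the condition 'there are exactly 5 summands' is violated.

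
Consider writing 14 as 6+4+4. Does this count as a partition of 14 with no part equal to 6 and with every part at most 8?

No

The parts sum to 14, and the condition 'no summand equals 6' is violated.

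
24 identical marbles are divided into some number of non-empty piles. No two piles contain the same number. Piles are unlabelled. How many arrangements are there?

122

Counting exhaustively, 122 partitions satisfy the conditions.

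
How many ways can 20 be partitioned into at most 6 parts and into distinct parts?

There are too many to list fully; the first 12 (by largest part) are:
20
19 + 1
18 + 2
17 + 3
17 + 2 + 1
16 + 4
16 + 3 + 1
15 + 5
15 + 4 + 1
15 + 3 + 2
14 + 6
14 + 5 + 1
…and 52 more, for 64 total.

64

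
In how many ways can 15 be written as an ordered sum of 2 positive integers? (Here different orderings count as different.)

14

Place 1 bars in the 14 internal gaps of a row of 15 dots: C(14,1) = 14.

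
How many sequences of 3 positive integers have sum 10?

36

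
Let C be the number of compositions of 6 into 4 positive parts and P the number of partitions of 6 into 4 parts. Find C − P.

Compositions: C(5,3) = 10.
Partitions of 6 into exactly 4 parts: 2.
Difference: 10 − 2 = 8.

8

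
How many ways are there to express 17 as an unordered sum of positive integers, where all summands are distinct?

A partial list (first 12 by largest part):
17
16+1
15+2
14+3
14+2+1
13+4
13+3+1
12+5
12+4+1
12+3+2
11+6
11+5+1
…and 26 more, for 38 total.

38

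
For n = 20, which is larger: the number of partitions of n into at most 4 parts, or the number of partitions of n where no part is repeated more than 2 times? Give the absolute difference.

Partitions of 20 into at most 4 parts: 108.
Partitions of 20 where no part is repeated more than 2 times: 202.
|108 − 202| = 94.

94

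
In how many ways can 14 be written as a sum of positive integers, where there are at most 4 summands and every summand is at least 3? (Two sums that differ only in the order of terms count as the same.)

The partitions of 14 that satisfy the conditions:
14
11 + 3
10 + 4
9 + 5
8 + 6
8 + 3 + 3
7 + 7
7 + 4 + 3
6 + 5 + 3
6 + 4 + 4
5 + 5 + 4
5 + 3 + 3 + 3
4 + 4 + 3 + 3
That's 13 in total.

13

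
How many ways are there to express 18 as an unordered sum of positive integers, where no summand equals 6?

308

Counting exhaustively, 308 partitions satisfy the conditions.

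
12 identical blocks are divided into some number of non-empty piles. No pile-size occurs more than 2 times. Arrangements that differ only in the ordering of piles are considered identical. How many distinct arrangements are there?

There are too many to list fully; the first 12 (by largest part) are:
12
1,11
2,10
1,1,10
3,9
1,2,9
4,8
1,3,8
2,2,8
1,1,2,8
5,7
1,4,7
…and 24 more, for 36 total.

36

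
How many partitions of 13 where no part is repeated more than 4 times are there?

76

Enumerating by decreasing first part gives 76 partitions in all.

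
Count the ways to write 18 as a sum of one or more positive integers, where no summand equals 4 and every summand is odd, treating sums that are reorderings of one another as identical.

There are too many to list fully; the first 12 (by largest part) are:
17+1
15+3
15+1+1+1
13+5
13+3+1+1
13+1+1+1+1+1
11+7
11+5+1+1
11+3+3+1
11+3+1+1+1+1
11+1+1+1+1+1+1+1
9+9
…and 34 more, for 46 total.

46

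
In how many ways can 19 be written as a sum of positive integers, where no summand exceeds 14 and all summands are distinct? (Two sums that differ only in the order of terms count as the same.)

47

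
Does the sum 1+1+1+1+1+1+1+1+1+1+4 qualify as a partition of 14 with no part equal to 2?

The parts sum to 14, and the condition 'no summand equals 2' holds.

Yes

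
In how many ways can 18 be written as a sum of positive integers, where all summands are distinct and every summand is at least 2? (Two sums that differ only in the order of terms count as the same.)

They are:
18
2 + 16
3 + 15
4 + 14
5 + 13
2 + 3 + 13
6 + 12
2 + 4 + 12
7 + 11
2 + 5 + 11
3 + 4 + 11
8 + 10
2 + 6 + 10
3 + 5 + 10
2 + 7 + 9
3 + 6 + 9
4 + 5 + 9
2 + 3 + 4 + 9
3 + 7 + 8
4 + 6 + 8
2 + 3 + 5 + 8
5 + 6 + 7
2 + 3 + 6 + 7
2 + 4 + 5 + 7
3 + 4 + 5 + 6

25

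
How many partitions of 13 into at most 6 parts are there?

71

A full systematic count gives 71.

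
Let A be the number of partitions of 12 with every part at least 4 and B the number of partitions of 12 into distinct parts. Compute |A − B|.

10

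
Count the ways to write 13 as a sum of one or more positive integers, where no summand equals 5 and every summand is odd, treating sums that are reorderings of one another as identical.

12

Listing the qualifying partitions of 13:
13
11+1+1
9+3+1
9+1+1+1+1
7+3+3
7+3+1+1+1
7+1+1+1+1+1+1
3+3+3+3+1
3+3+3+1+1+1+1
3+3+1+1+1+1+1+1+1
3+1+1+1+1+1+1+1+1+1+1
1+1+1+1+1+1+1+1+1+1+1+1+1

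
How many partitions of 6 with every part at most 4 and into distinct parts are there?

Listing the qualifying partitions of 6:
4,2
3,2,1
That's 2 in total.

2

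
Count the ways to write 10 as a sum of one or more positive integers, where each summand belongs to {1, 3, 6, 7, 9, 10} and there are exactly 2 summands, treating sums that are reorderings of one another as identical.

The partitions of 10 that satisfy the conditions:
9,1
7,3
That's 2 in total.

2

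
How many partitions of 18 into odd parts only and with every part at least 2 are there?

They are:
3+15
5+13
7+11
9+9
3+3+3+9
3+3+5+7
3+5+5+5
3+3+3+3+3+3

8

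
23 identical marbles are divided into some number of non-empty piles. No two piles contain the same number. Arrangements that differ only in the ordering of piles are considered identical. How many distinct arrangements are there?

A full systematic count gives 104.

104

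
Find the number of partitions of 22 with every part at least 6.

They are:
22
16 + 6
15 + 7
14 + 8
13 + 9
12 + 10
11 + 11
10 + 6 + 6
9 + 7 + 6
8 + 8 + 6
8 + 7 + 7

11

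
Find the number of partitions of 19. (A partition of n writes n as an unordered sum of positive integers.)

490

There are 490 such partitions.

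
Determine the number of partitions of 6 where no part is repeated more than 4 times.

10

The partitions of 6 that satisfy the conditions:
6
5,1
4,2
4,1,1
3,3
3,2,1
3,1,1,1
2,2,2
2,2,1,1
2,1,1,1,1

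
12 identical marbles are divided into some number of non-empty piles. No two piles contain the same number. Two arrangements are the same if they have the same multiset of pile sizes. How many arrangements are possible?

15

They are:
12
11,1
10,2
9,3
9,2,1
8,4
8,3,1
7,5
7,4,1
7,3,2
6,5,1
6,4,2
6,3,2,1
5,4,3
5,4,2,1
Counting gives 15.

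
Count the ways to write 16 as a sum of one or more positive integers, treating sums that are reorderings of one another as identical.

Direct enumeration gives 231 partitions.

231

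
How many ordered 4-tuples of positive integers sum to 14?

286

By stars and bars with positive parts, the count is C(13,3) = 286.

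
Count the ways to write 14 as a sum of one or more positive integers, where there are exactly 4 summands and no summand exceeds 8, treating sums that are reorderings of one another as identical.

They are:
8, 4, 1, 1
8, 3, 2, 1
8, 2, 2, 2
7, 5, 1, 1
7, 4, 2, 1
7, 3, 3, 1
7, 3, 2, 2
6, 6, 1, 1
6, 5, 2, 1
6, 4, 3, 1
6, 4, 2, 2
6, 3, 3, 2
5, 5, 3, 1
5, 5, 2, 2
5, 4, 4, 1
5, 4, 3, 2
5, 3, 3, 3
4, 4, 4, 2
4, 4, 3, 3

19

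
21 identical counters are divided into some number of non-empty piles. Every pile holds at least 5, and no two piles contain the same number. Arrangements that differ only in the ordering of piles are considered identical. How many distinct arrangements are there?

Listing the qualifying partitions of 21:
21
16, 5
15, 6
14, 7
13, 8
12, 9
11, 10
10, 6, 5
9, 7, 5
8, 7, 6

10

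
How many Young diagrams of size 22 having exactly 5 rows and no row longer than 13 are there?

107

A full systematic count gives 107.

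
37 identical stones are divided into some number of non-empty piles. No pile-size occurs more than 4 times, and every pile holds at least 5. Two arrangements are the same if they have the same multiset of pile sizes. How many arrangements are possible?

Systematic enumeration (by largest part, then next-largest, …) yields 198.

198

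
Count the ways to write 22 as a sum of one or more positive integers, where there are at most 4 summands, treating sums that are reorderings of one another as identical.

136

There are 136 such partitions.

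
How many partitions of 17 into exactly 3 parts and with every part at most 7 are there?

The partitions of 17 that satisfy the conditions:
7 + 7 + 3
7 + 6 + 4
7 + 5 + 5
6 + 6 + 5

4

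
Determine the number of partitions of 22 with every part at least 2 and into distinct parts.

48

A partial list (first 12 by largest part):
22
20, 2
19, 3
18, 4
17, 5
17, 3, 2
16, 6
16, 4, 2
15, 7
15, 5, 2
15, 4, 3
14, 8
…and 36 more, for 48 total.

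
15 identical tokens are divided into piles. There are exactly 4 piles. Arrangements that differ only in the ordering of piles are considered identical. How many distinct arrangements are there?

27

A partial list (first 12 by largest part):
12, 1, 1, 1
11, 2, 1, 1
10, 3, 1, 1
10, 2, 2, 1
9, 4, 1, 1
9, 3, 2, 1
9, 2, 2, 2
8, 5, 1, 1
8, 4, 2, 1
8, 3, 3, 1
8, 3, 2, 2
7, 6, 1, 1
…and 15 more, for 27 total.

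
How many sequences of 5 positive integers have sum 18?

2380

Equivalently, choose which 4 of the 17 gaps become plus signs: C(17,4) = 2380.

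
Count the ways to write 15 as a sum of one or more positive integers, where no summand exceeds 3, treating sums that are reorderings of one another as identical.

27

A partial list (first 12 by largest part):
3, 3, 3, 3, 3
3, 3, 3, 3, 2, 1
3, 3, 3, 3, 1, 1, 1
3, 3, 3, 2, 2, 2
3, 3, 3, 2, 2, 1, 1
3, 3, 3, 2, 1, 1, 1, 1
3, 3, 3, 1, 1, 1, 1, 1, 1
3, 3, 2, 2, 2, 2, 1
3, 3, 2, 2, 2, 1, 1, 1
3, 3, 2, 2, 1, 1, 1, 1, 1
3, 3, 2, 1, 1, 1, 1, 1, 1, 1
3, 3, 1, 1, 1, 1, 1, 1, 1, 1, 1
…and 15 more, for 27 total.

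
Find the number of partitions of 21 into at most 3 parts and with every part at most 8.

3

Enumerating:
5+8+8
6+7+8
7+7+7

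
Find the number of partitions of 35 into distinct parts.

Counting exhaustively, 585 partitions satisfy the conditions.

585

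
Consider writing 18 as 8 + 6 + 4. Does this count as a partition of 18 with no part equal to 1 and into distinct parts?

The parts sum to 18, and the condition 'no summand equals 1' holds; the condition 'all summands are distinct' holds.

Yes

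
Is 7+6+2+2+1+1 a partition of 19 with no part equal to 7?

The parts sum to 19, and the condition 'no summand equals 7' is violated.

No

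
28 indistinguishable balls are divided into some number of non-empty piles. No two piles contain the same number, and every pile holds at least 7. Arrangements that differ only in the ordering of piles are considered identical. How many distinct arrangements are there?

Enumerating:
28
21+7
20+8
19+9
18+10
17+11
16+12
15+13
13+8+7
12+9+7
11+10+7
11+9+8

12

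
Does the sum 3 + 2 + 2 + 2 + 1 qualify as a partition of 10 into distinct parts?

No

The parts sum to 10, and the condition 'all summands are distinct' is violated.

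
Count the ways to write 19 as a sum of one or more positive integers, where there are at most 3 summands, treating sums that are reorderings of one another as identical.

40

A partial list (first 12 by largest part):
19
18+1
17+2
17+1+1
16+3
16+2+1
15+4
15+3+1
15+2+2
14+5
14+4+1
14+3+2
…and 28 more, for 40 total.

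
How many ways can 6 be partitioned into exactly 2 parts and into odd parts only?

2

They are:
1 + 5
3 + 3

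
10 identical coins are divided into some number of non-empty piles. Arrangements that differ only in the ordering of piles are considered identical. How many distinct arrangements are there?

A partial list (first 12 by largest part):
10
9, 1
8, 2
8, 1, 1
7, 3
7, 2, 1
7, 1, 1, 1
6, 4
6, 3, 1
6, 2, 2
6, 2, 1, 1
6, 1, 1, 1, 1
…and 30 more, for 42 total.

42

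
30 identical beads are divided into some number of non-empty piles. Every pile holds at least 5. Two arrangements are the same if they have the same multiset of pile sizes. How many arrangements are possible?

A partial list (first 12 by largest part):
30
25, 5
24, 6
23, 7
22, 8
21, 9
20, 10
20, 5, 5
19, 11
19, 6, 5
18, 12
18, 7, 5
…and 58 more, for 70 total.

70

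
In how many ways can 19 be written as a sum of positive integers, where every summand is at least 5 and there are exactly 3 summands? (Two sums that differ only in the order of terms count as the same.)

4

They are:
9 + 5 + 5
8 + 6 + 5
7 + 7 + 5
7 + 6 + 6
Counting gives 4.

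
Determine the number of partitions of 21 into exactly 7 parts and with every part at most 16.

Direct enumeration gives 105 partitions.

105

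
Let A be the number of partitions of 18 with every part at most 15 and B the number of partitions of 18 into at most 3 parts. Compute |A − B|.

344

Partitions of 18 with every part at most 15: 381.
Partitions of 18 into at most 3 parts: 37.
|381 − 37| = 344.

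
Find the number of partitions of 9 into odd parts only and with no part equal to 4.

8

The partitions of 9 that satisfy the conditions:
9
7 + 1 + 1
5 + 3 + 1
5 + 1 + 1 + 1 + 1
3 + 3 + 3
3 + 3 + 1 + 1 + 1
3 + 1 + 1 + 1 + 1 + 1 + 1
1 + 1 + 1 + 1 + 1 + 1 + 1 + 1 + 1
That's 8 in total.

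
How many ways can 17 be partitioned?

297

There are 297 such partitions.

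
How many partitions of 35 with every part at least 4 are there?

311

Enumerating by decreasing first part gives 311 partitions in all.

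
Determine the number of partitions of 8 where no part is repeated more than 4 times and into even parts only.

5

Enumerating:
8
2 + 6
4 + 4
2 + 2 + 4
2 + 2 + 2 + 2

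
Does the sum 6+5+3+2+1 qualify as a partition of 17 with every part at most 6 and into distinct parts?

Yes

The parts sum to 17, and the condition 'no summand exceeds 6' holds; the condition 'all summands are distinct' holds.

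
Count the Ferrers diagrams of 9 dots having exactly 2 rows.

They are:
8, 1
7, 2
6, 3
5, 4

4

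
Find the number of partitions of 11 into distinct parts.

The partitions of 11 that satisfy the conditions:
11
10,1
9,2
8,3
8,2,1
7,4
7,3,1
6,5
6,4,1
6,3,2
5,4,2
5,3,2,1
Counting gives 12.

12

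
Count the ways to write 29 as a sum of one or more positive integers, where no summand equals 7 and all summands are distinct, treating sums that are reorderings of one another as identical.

189

A full systematic count gives 189.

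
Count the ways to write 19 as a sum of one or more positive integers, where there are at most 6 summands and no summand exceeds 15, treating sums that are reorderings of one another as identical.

Counting exhaustively, 228 partitions satisfy the conditions.

228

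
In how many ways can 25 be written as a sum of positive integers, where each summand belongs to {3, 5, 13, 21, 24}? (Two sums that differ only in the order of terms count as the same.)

3

The partitions of 25 that satisfy the conditions:
3+3+3+3+13
5+5+5+5+5
3+3+3+3+3+5+5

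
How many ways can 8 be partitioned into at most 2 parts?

5

They are:
8
7,1
6,2
5,3
4,4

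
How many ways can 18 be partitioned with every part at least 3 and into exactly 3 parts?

12

The partitions of 18 that satisfy the conditions:
12, 3, 3
11, 4, 3
10, 5, 3
10, 4, 4
9, 6, 3
9, 5, 4
8, 7, 3
8, 6, 4
8, 5, 5
7, 7, 4
7, 6, 5
6, 6, 6
That's 12 in total.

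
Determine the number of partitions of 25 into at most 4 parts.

Enumerating by decreasing first part gives 185 partitions in all.

185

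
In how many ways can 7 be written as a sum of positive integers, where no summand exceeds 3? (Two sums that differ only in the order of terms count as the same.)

Enumerating:
3 + 3 + 1
3 + 2 + 2
3 + 2 + 1 + 1
3 + 1 + 1 + 1 + 1
2 + 2 + 2 + 1
2 + 2 + 1 + 1 + 1
2 + 1 + 1 + 1 + 1 + 1
1 + 1 + 1 + 1 + 1 + 1 + 1
That's 8 in total.

8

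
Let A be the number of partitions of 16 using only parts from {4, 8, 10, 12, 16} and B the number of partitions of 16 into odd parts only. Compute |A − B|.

27

Partitions of 16 using only parts from {4, 8, 10, 12, 16}: 5.
Partitions of 16 into odd parts only: 32.
|5 − 32| = 27.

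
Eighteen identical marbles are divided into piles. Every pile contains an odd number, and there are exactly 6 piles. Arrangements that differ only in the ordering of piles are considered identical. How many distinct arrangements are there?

Listing the qualifying partitions of 18:
13 + 1 + 1 + 1 + 1 + 1
11 + 3 + 1 + 1 + 1 + 1
9 + 5 + 1 + 1 + 1 + 1
9 + 3 + 3 + 1 + 1 + 1
7 + 7 + 1 + 1 + 1 + 1
7 + 5 + 3 + 1 + 1 + 1
7 + 3 + 3 + 3 + 1 + 1
5 + 5 + 5 + 1 + 1 + 1
5 + 5 + 3 + 3 + 1 + 1
5 + 3 + 3 + 3 + 3 + 1
3 + 3 + 3 + 3 + 3 + 3
Counting gives 11.

11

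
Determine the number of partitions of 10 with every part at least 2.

12

The partitions of 10 that satisfy the conditions:
10
8, 2
7, 3
6, 4
6, 2, 2
5, 5
5, 3, 2
4, 4, 2
4, 3, 3
4, 2, 2, 2
3, 3, 2, 2
2, 2, 2, 2, 2
That's 12 in total.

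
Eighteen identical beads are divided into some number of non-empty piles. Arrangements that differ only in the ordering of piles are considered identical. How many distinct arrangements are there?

There are 385 such partitions.

385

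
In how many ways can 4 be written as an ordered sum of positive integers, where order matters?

Each of the 3 gaps between 4 units is either a break or not: 2^3 = 8.

8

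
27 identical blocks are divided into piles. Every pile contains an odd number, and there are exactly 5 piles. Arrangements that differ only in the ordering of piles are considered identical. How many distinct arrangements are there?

37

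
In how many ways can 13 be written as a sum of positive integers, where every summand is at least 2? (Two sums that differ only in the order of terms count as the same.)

24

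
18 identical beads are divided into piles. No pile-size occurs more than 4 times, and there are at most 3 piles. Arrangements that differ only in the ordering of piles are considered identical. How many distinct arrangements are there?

A partial list (first 12 by largest part):
18
17, 1
16, 2
16, 1, 1
15, 3
15, 2, 1
14, 4
14, 3, 1
14, 2, 2
13, 5
13, 4, 1
13, 3, 2
…and 25 more, for 37 total.

37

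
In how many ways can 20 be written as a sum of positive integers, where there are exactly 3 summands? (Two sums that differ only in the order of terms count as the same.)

33

There are too many to list fully; the first 12 (by largest part) are:
18 + 1 + 1
17 + 2 + 1
16 + 3 + 1
16 + 2 + 2
15 + 4 + 1
15 + 3 + 2
14 + 5 + 1
14 + 4 + 2
14 + 3 + 3
13 + 6 + 1
13 + 5 + 2
13 + 4 + 3
…and 21 more, for 33 total.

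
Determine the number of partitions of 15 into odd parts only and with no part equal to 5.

17

Enumerating:
15
1+1+13
1+3+11
1+1+1+1+11
3+3+9
1+1+1+3+9
1+1+1+1+1+1+9
1+7+7
1+1+3+3+7
1+1+1+1+1+3+7
1+1+1+1+1+1+1+1+7
3+3+3+3+3
1+1+1+3+3+3+3
1+1+1+1+1+1+3+3+3
1+1+1+1+1+1+1+1+1+3+3
1+1+1+1+1+1+1+1+1+1+1+1+3
1+1+1+1+1+1+1+1+1+1+1+1+1+1+1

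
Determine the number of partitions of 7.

15

They are:
7
1, 6
2, 5
1, 1, 5
3, 4
1, 2, 4
1, 1, 1, 4
1, 3, 3
2, 2, 3
1, 1, 2, 3
1, 1, 1, 1, 3
1, 2, 2, 2
1, 1, 1, 2, 2
1, 1, 1, 1, 1, 2
1, 1, 1, 1, 1, 1, 1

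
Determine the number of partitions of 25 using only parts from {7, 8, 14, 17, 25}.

Enumerating:
25
8, 17

2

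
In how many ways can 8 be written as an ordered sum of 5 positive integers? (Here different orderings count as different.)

35

By stars and bars with positive parts, the count is C(7,4) = 35.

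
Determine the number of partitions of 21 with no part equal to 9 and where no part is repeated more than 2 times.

Direct enumeration gives 207 partitions.

207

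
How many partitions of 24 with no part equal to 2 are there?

Direct enumeration gives 573 partitions.

573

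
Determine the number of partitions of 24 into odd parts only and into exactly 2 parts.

6

Enumerating:
23, 1
21, 3
19, 5
17, 7
15, 9
13, 11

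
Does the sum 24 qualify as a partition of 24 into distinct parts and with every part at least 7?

Yes

The parts sum to 24, and the condition 'all summands are distinct' holds; the condition 'every summand is at least 7' holds.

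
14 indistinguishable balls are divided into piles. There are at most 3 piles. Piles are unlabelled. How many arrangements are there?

Listing the qualifying partitions of 14:
14
13 + 1
12 + 2
12 + 1 + 1
11 + 3
11 + 2 + 1
10 + 4
10 + 3 + 1
10 + 2 + 2
9 + 5
9 + 4 + 1
9 + 3 + 2
8 + 6
8 + 5 + 1
8 + 4 + 2
8 + 3 + 3
7 + 7
7 + 6 + 1
7 + 5 + 2
7 + 4 + 3
6 + 6 + 2
6 + 5 + 3
6 + 4 + 4
5 + 5 + 4
That's 24 in total.

24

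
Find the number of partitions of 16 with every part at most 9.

201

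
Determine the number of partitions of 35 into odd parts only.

Systematic enumeration (by largest part, then next-largest, …) yields 585.

585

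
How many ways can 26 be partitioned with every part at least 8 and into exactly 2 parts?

6

The partitions of 26 that satisfy the conditions:
18 + 8
17 + 9
16 + 10
15 + 11
14 + 12
13 + 13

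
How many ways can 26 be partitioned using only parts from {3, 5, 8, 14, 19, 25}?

The partitions of 26 that satisfy the conditions:
14+3+3+3+3
8+8+5+5
8+5+5+5+3
8+3+3+3+3+3+3
5+5+5+5+3+3
5+3+3+3+3+3+3+3
Counting gives 6.

6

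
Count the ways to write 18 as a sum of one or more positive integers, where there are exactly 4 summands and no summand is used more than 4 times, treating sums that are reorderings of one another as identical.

47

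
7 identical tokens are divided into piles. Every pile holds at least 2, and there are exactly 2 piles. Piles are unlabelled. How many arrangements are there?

Enumerating:
2 + 5
3 + 4
Counting gives 2.

2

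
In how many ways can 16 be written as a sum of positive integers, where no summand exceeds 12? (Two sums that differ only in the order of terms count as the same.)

Direct enumeration gives 224 partitions.

224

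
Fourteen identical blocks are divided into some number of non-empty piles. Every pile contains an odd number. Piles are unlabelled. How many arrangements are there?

22

Listing the qualifying partitions of 14:
13,1
11,3
11,1,1,1
9,5
9,3,1,1
9,1,1,1,1,1
7,7
7,5,1,1
7,3,3,1
7,3,1,1,1,1
7,1,1,1,1,1,1,1
5,5,3,1
5,5,1,1,1,1
5,3,3,3
5,3,3,1,1,1
5,3,1,1,1,1,1,1
5,1,1,1,1,1,1,1,1,1
3,3,3,3,1,1
3,3,3,1,1,1,1,1
3,3,1,1,1,1,1,1,1,1
3,1,1,1,1,1,1,1,1,1,1,1
1,1,1,1,1,1,1,1,1,1,1,1,1,1
Counting gives 22.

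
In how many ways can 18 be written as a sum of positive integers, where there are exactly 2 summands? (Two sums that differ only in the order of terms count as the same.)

Enumerating:
17+1
16+2
15+3
14+4
13+5
12+6
11+7
10+8
9+9

9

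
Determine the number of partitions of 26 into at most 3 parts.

A partial list (first 12 by largest part):
26
25, 1
24, 2
24, 1, 1
23, 3
23, 2, 1
22, 4
22, 3, 1
22, 2, 2
21, 5
21, 4, 1
21, 3, 2
…and 58 more, for 70 total.

70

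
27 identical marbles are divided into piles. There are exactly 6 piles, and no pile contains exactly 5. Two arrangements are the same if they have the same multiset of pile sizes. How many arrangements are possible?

212

Counting exhaustively, 212 partitions satisfy the conditions.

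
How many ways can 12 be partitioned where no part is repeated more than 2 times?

There are too many to list fully; the first 12 (by largest part) are:
12
11+1
10+2
10+1+1
9+3
9+2+1
8+4
8+3+1
8+2+2
8+2+1+1
7+5
7+4+1
…and 24 more, for 36 total.

36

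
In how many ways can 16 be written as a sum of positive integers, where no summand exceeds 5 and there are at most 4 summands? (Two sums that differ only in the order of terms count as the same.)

They are:
5,5,5,1
5,5,4,2
5,5,3,3
5,4,4,3
4,4,4,4
Counting gives 5.

5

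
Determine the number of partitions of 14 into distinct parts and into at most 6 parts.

They are:
14
1,13
2,12
3,11
1,2,11
4,10
1,3,10
5,9
1,4,9
2,3,9
6,8
1,5,8
2,4,8
1,2,3,8
1,6,7
2,5,7
3,4,7
1,2,4,7
3,5,6
1,2,5,6
1,3,4,6
2,3,4,5

22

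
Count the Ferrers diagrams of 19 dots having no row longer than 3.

40

There are too many to list fully; the first 12 (by largest part) are:
1 + 3 + 3 + 3 + 3 + 3 + 3
2 + 2 + 3 + 3 + 3 + 3 + 3
1 + 1 + 2 + 3 + 3 + 3 + 3 + 3
1 + 1 + 1 + 1 + 3 + 3 + 3 + 3 + 3
1 + 2 + 2 + 2 + 3 + 3 + 3 + 3
1 + 1 + 1 + 2 + 2 + 3 + 3 + 3 + 3
1 + 1 + 1 + 1 + 1 + 2 + 3 + 3 + 3 + 3
1 + 1 + 1 + 1 + 1 + 1 + 1 + 3 + 3 + 3 + 3
2 + 2 + 2 + 2 + 2 + 3 + 3 + 3
1 + 1 + 2 + 2 + 2 + 2 + 3 + 3 + 3
1 + 1 + 1 + 1 + 2 + 2 + 2 + 3 + 3 + 3
1 + 1 + 1 + 1 + 1 + 1 + 2 + 2 + 3 + 3 + 3
…and 28 more, for 40 total.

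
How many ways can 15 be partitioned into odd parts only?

There are too many to list fully; the first 12 (by largest part) are:
15
13 + 1 + 1
11 + 3 + 1
11 + 1 + 1 + 1 + 1
9 + 5 + 1
9 + 3 + 3
9 + 3 + 1 + 1 + 1
9 + 1 + 1 + 1 + 1 + 1 + 1
7 + 7 + 1
7 + 5 + 3
7 + 5 + 1 + 1 + 1
7 + 3 + 3 + 1 + 1
…and 15 more, for 27 total.

27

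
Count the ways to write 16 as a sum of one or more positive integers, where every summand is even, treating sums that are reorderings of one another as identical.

They are:
16
14, 2
12, 4
12, 2, 2
10, 6
10, 4, 2
10, 2, 2, 2
8, 8
8, 6, 2
8, 4, 4
8, 4, 2, 2
8, 2, 2, 2, 2
6, 6, 4
6, 6, 2, 2
6, 4, 4, 2
6, 4, 2, 2, 2
6, 2, 2, 2, 2, 2
4, 4, 4, 4
4, 4, 4, 2, 2
4, 4, 2, 2, 2, 2
4, 2, 2, 2, 2, 2, 2
2, 2, 2, 2, 2, 2, 2, 2

22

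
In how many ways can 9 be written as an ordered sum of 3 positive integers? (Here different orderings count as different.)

Equivalently, choose which 2 of the 8 gaps become plus signs: C(8,2) = 28.

28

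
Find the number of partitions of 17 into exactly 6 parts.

There are too many to list fully; the first 12 (by largest part) are:
12+1+1+1+1+1
11+2+1+1+1+1
10+3+1+1+1+1
10+2+2+1+1+1
9+4+1+1+1+1
9+3+2+1+1+1
9+2+2+2+1+1
8+5+1+1+1+1
8+4+2+1+1+1
8+3+3+1+1+1
8+3+2+2+1+1
8+2+2+2+2+1
…and 32 more, for 44 total.

44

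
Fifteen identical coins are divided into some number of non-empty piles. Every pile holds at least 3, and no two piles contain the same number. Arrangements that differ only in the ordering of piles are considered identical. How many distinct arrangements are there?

9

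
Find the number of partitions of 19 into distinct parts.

54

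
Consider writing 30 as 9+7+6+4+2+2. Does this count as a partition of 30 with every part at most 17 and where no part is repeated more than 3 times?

The parts sum to 30, and the condition 'no summand exceeds 17' holds; the condition 'no summand is used more than 3 times' holds.

Yes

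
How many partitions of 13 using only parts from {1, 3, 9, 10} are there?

9

The partitions of 13 that satisfy the conditions:
10 + 3
10 + 1 + 1 + 1
9 + 3 + 1
9 + 1 + 1 + 1 + 1
3 + 3 + 3 + 3 + 1
3 + 3 + 3 + 1 + 1 + 1 + 1
3 + 3 + 1 + 1 + 1 + 1 + 1 + 1 + 1
3 + 1 + 1 + 1 + 1 + 1 + 1 + 1 + 1 + 1 + 1
1 + 1 + 1 + 1 + 1 + 1 + 1 + 1 + 1 + 1 + 1 + 1 + 1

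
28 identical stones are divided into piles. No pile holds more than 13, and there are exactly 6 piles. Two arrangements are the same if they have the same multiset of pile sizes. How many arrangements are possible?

Counting exhaustively, 308 partitions satisfy the conditions.

308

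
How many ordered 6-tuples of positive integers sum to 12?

462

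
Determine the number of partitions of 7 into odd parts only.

5

Listing the qualifying partitions of 7:
7
5+1+1
3+3+1
3+1+1+1+1
1+1+1+1+1+1+1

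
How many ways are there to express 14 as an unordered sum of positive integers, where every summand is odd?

They are:
13+1
11+3
11+1+1+1
9+5
9+3+1+1
9+1+1+1+1+1
7+7
7+5+1+1
7+3+3+1
7+3+1+1+1+1
7+1+1+1+1+1+1+1
5+5+3+1
5+5+1+1+1+1
5+3+3+3
5+3+3+1+1+1
5+3+1+1+1+1+1+1
5+1+1+1+1+1+1+1+1+1
3+3+3+3+1+1
3+3+3+1+1+1+1+1
3+3+1+1+1+1+1+1+1+1
3+1+1+1+1+1+1+1+1+1+1+1
1+1+1+1+1+1+1+1+1+1+1+1+1+1
That's 22 in total.

22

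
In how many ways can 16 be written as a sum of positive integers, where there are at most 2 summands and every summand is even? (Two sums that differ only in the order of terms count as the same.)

Listing the qualifying partitions of 16:
16
2, 14
4, 12
6, 10
8, 8
That's 5 in total.

5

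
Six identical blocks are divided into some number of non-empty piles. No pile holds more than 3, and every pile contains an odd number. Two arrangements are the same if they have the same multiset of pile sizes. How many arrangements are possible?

3

They are:
3+3
3+1+1+1
1+1+1+1+1+1
Counting gives 3.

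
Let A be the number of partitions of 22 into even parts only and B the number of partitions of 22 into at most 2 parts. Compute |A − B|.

44

Partitions of 22 into even parts only: 56.
Partitions of 22 into at most 2 parts: 12.
|56 − 12| = 44.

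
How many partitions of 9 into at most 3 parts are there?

12

Enumerating:
9
8 + 1
7 + 2
7 + 1 + 1
6 + 3
6 + 2 + 1
5 + 4
5 + 3 + 1
5 + 2 + 2
4 + 4 + 1
4 + 3 + 2
3 + 3 + 3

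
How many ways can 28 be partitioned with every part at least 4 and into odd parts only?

10

Enumerating:
23+5
21+7
19+9
17+11
15+13
13+5+5+5
11+7+5+5
9+9+5+5
9+7+7+5
7+7+7+7
Counting gives 10.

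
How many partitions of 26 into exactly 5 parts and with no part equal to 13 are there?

There are 203 such partitions.

203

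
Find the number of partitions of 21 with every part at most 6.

A full systematic count gives 331.

331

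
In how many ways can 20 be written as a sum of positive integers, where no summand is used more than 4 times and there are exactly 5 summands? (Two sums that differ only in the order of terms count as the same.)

83

Systematic enumeration (by largest part, then next-largest, …) yields 83.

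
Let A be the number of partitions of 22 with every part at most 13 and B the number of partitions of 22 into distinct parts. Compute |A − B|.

Partitions of 22 with every part at most 13: 935.
Partitions of 22 into distinct parts: 89.
|935 − 89| = 846.

846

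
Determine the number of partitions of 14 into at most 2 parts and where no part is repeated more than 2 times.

8

Listing the qualifying partitions of 14:
14
13+1
12+2
11+3
10+4
9+5
8+6
7+7
That's 8 in total.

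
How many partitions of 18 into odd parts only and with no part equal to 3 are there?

Enumerating:
1, 17
1, 1, 1, 15
5, 13
1, 1, 1, 1, 1, 13
7, 11
1, 1, 5, 11
1, 1, 1, 1, 1, 1, 1, 11
9, 9
1, 1, 7, 9
1, 1, 1, 1, 5, 9
1, 1, 1, 1, 1, 1, 1, 1, 1, 9
1, 1, 1, 1, 7, 7
1, 5, 5, 7
1, 1, 1, 1, 1, 1, 5, 7
1, 1, 1, 1, 1, 1, 1, 1, 1, 1, 1, 7
1, 1, 1, 5, 5, 5
1, 1, 1, 1, 1, 1, 1, 1, 5, 5
1, 1, 1, 1, 1, 1, 1, 1, 1, 1, 1, 1, 1, 5
1, 1, 1, 1, 1, 1, 1, 1, 1, 1, 1, 1, 1, 1, 1, 1, 1, 1

19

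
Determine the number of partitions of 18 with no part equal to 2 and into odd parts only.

There are too many to list fully; the first 12 (by largest part) are:
17+1
15+3
15+1+1+1
13+5
13+3+1+1
13+1+1+1+1+1
11+7
11+5+1+1
11+3+3+1
11+3+1+1+1+1
11+1+1+1+1+1+1+1
9+9
…and 34 more, for 46 total.

46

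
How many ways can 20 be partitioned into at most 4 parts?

Direct enumeration gives 108 partitions.

108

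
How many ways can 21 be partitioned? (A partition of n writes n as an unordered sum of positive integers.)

792

Counting exhaustively, 792 partitions satisfy the conditions.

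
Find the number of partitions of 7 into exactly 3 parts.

Enumerating:
5 + 1 + 1
4 + 2 + 1
3 + 3 + 1
3 + 2 + 2
That's 4 in total.

4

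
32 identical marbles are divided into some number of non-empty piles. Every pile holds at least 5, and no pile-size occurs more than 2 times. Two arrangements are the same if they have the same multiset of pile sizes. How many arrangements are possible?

Enumerating by decreasing first part gives 80 partitions in all.

80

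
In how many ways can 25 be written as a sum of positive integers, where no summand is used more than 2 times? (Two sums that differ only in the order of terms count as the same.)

Systematic enumeration (by largest part, then next-largest, …) yields 513.

513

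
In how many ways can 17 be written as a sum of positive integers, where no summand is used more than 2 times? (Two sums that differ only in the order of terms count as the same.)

Systematic enumeration (by largest part, then next-largest, …) yields 108.

108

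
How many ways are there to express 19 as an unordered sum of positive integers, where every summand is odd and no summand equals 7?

39

A partial list (first 12 by largest part):
19
17+1+1
15+3+1
15+1+1+1+1
13+5+1
13+3+3
13+3+1+1+1
13+1+1+1+1+1+1
11+5+3
11+5+1+1+1
11+3+3+1+1
11+3+1+1+1+1+1
…and 27 more, for 39 total.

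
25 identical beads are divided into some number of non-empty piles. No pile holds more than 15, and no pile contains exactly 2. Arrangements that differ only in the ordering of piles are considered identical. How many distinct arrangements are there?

Direct enumeration gives 651 partitions.

651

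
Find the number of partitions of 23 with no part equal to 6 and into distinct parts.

A full systematic count gives 75.

75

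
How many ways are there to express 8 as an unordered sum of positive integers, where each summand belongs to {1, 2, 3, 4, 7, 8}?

They are:
8
7, 1
4, 4
4, 3, 1
4, 2, 2
4, 2, 1, 1
4, 1, 1, 1, 1
3, 3, 2
3, 3, 1, 1
3, 2, 2, 1
3, 2, 1, 1, 1
3, 1, 1, 1, 1, 1
2, 2, 2, 2
2, 2, 2, 1, 1
2, 2, 1, 1, 1, 1
2, 1, 1, 1, 1, 1, 1
1, 1, 1, 1, 1, 1, 1, 1

17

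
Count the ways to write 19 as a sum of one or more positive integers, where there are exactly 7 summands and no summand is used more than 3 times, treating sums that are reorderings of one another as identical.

A partial list (first 12 by largest part):
10 + 2 + 2 + 2 + 1 + 1 + 1
9 + 3 + 2 + 2 + 1 + 1 + 1
8 + 4 + 2 + 2 + 1 + 1 + 1
8 + 3 + 3 + 2 + 1 + 1 + 1
8 + 3 + 2 + 2 + 2 + 1 + 1
7 + 5 + 2 + 2 + 1 + 1 + 1
7 + 4 + 3 + 2 + 1 + 1 + 1
7 + 4 + 2 + 2 + 2 + 1 + 1
7 + 3 + 3 + 3 + 1 + 1 + 1
7 + 3 + 3 + 2 + 2 + 1 + 1
6 + 6 + 2 + 2 + 1 + 1 + 1
6 + 5 + 3 + 2 + 1 + 1 + 1
…and 19 more, for 31 total.

31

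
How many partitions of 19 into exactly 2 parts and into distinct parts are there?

9

The partitions of 19 that satisfy the conditions:
18,1
17,2
16,3
15,4
14,5
13,6
12,7
11,8
10,9
Counting gives 9.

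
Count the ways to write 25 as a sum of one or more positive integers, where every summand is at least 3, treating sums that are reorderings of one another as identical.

Enumerating by decreasing first part gives 130 partitions in all.

130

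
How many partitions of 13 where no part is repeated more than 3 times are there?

A partial list (first 12 by largest part):
13
1, 12
2, 11
1, 1, 11
3, 10
1, 2, 10
1, 1, 1, 10
4, 9
1, 3, 9
2, 2, 9
1, 1, 2, 9
5, 8
…and 52 more, for 64 total.

64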